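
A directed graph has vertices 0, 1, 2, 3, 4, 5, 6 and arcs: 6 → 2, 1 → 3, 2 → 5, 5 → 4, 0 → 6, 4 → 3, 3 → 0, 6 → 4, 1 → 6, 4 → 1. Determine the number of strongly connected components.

1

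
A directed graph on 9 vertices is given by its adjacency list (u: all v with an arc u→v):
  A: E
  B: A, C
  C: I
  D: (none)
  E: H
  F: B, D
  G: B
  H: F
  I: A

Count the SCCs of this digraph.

3

{A, B, C, E, F, H, I} are all mutually reachable — one SCC of size 7.
{G} is an SCC by itself.
{D} is an SCC by itself.
That gives 3 strongly connected components.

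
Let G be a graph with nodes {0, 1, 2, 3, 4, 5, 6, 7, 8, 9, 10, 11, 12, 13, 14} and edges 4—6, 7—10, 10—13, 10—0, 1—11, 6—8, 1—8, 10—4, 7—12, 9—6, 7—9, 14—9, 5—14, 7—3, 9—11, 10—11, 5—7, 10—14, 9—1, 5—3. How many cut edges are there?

The edges on the cycle 9-1-11-9 are not bridges since each lies on that cycle.
But removing 10—0 disconnects 10 from 0; removing 7—12 disconnects 7 from 12; removing 13—10 disconnects 13 from 10 — these are bridges.
That makes 3 bridges.

3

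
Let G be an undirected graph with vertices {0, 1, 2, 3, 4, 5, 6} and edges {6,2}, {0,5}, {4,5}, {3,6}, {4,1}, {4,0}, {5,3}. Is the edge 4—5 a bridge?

After removing 4—5, the path 4-0-5 still connects them, so the edge is not a bridge.

No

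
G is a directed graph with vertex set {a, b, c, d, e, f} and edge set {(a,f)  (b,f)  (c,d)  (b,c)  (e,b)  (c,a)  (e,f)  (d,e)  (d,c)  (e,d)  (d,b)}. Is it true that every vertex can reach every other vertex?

No

There is no directed path from a to d, so the graph is not strongly connected.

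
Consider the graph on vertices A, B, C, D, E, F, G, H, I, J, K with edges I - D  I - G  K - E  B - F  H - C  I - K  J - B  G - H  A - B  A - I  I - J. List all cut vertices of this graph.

B, G, H, I, K

Removing B increases the component count from 1 to 2, so B is a cut vertex.
Removing G increases the component count from 1 to 2, so G is a cut vertex.
Removing H increases the component count from 1 to 2, so H is a cut vertex.
Likewise I, K are cut vertices.
By contrast removing D leaves 1 component; it is not a cut vertex. No other vertex is a cut vertex either.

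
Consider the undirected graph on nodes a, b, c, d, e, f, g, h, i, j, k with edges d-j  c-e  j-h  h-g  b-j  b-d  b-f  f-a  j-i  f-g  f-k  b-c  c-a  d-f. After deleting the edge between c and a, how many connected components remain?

1

c and a are still connected via c-b-f-a, so the component count stays at 1.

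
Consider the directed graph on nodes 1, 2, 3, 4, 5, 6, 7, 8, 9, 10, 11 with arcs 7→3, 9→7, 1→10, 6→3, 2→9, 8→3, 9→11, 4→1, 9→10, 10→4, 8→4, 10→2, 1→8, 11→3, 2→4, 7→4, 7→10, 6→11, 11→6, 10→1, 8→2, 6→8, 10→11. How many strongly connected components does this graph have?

{1, 2, 4, 6, 7, 8, 9, 10, 11} are all mutually reachable — one SCC of size 9.
{3} is an SCC by itself.
{5} is an SCC by itself.
That gives 3 strongly connected components.

3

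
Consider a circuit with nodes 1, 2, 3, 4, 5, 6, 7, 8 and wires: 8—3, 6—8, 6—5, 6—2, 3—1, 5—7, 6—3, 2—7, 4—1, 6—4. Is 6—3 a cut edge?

No

After removing 6—3, the path 6-8-3 still connects them, so the edge is not a bridge.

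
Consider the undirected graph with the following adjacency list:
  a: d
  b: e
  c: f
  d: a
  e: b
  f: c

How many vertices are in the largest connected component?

2

Starting from b we can reach b, e. That is one component of size 2.
Starting from c we can reach c, f. That is one component of size 2.
Starting from a we can reach a, d. That is one component of size 2.
The largest has 2 vertices.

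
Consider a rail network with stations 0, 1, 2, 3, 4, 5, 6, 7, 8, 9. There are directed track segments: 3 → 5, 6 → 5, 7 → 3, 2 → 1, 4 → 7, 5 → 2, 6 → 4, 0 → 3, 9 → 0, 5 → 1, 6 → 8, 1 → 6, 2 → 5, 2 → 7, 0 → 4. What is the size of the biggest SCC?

7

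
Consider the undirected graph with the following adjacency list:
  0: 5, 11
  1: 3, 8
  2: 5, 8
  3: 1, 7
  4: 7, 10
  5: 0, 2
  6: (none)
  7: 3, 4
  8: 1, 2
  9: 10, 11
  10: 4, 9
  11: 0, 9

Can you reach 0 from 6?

The component containing 6 is {6}, and 0 is not in it.

No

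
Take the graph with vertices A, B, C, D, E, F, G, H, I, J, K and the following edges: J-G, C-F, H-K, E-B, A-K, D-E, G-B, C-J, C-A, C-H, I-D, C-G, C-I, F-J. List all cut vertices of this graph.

C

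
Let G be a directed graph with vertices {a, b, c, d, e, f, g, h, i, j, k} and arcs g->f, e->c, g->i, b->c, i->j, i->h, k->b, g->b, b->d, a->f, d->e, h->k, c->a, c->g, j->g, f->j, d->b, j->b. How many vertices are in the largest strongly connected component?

11

{a, b, c, d, e, f, g, h, i, j, k} are all mutually reachable — one SCC of size 11.
The largest has 11 vertices.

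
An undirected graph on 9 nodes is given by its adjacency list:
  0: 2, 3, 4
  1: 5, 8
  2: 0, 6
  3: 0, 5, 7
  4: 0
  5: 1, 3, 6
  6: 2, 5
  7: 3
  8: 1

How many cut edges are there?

The edges on the cycle 5-3-0-2-6-5 are not bridges since each lies on that cycle.
But removing 5-1 disconnects 5 from 1; removing 0-4 disconnects 0 from 4; removing 3-7 disconnects 3 from 7; removing 8-1 disconnects 8 from 1 — these are bridges.
That makes 4 bridges.

4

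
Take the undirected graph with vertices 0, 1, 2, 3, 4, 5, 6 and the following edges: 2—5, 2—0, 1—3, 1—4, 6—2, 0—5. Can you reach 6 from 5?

From 5 we can reach 0, 2, 5, 6, which includes 6.

Yes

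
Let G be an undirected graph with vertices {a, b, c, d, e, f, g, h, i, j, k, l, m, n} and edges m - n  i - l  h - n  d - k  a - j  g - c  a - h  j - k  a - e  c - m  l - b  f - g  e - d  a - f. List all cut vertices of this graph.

Removing a increases the component count from 2 to 3, so a is a cut vertex.
Removing l increases the component count from 2 to 3, so l is a cut vertex.
By contrast removing n leaves 2 components; it is not a cut vertex. No other vertex is a cut vertex either.

a, l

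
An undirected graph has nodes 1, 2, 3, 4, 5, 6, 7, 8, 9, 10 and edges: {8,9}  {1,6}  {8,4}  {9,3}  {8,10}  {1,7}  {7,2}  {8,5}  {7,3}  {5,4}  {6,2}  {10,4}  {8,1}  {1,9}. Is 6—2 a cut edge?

No

After removing 6—2, the path 6-1-7-2 still connects them, so the edge is not a bridge.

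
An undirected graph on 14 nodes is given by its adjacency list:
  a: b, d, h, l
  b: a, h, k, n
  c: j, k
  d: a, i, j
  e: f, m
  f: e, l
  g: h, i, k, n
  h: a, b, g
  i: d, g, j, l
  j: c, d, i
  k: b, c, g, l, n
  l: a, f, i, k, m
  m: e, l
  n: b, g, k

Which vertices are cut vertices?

l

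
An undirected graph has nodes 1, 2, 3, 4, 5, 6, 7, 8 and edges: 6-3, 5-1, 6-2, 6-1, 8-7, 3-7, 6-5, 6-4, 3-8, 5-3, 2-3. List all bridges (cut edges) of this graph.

The edges on the cycle 6-2-3-6 are not bridges since each lies on that cycle.
But removing 6-4 disconnects 6 from 4 — this is a bridge.

4-6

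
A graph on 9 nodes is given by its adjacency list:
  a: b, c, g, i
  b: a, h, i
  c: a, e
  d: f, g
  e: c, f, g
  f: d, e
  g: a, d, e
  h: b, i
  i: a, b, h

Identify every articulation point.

Removing a increases the component count from 1 to 2, so a is a cut vertex.
By contrast removing f leaves 1 component; it is not a cut vertex. No other vertex is a cut vertex either.

a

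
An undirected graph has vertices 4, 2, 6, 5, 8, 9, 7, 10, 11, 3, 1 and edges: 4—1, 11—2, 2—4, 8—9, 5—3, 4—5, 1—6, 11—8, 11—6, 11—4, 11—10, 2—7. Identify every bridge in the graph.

10-11, 11-8, 2-7, 3-5, 4-5, 8-9

The edges on the cycle 11-2-4-11 are not bridges since each lies on that cycle.
But removing 5—3 disconnects 5 from 3; removing 5—4 disconnects 5 from 4; removing 11—10 disconnects 11 from 10; removing 11—8 disconnects 11 from 8 — these are bridges.
In total 6 edges are bridges.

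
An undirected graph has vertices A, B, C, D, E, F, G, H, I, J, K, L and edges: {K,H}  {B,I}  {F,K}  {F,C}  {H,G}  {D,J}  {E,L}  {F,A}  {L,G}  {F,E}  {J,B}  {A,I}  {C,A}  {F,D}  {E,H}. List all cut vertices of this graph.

F

Removing F increases the component count from 1 to 2, so F is a cut vertex.
By contrast removing I leaves 1 component; it is not a cut vertex. No other vertex is a cut vertex either.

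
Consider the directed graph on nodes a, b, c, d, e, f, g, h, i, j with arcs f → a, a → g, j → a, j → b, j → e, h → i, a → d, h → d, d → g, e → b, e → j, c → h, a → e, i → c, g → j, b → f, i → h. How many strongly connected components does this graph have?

{a, b, d, e, f, g, j} are all mutually reachable — one SCC of size 7.
{c, h, i} are all mutually reachable — one SCC of size 3.
That gives 2 strongly connected components.

2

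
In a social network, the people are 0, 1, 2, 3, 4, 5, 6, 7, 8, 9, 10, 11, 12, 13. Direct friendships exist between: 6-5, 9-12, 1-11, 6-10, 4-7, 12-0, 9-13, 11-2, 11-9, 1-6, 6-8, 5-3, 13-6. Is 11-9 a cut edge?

After removing 11-9, the path 11-1-6-13-9 still connects them, so the edge is not a bridge.

No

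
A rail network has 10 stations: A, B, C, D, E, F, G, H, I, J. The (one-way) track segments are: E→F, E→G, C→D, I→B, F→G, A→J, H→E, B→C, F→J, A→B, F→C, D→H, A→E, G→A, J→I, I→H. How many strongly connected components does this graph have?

{A, B, C, D, E, F, G, H, I, J} are all mutually reachable — one SCC of size 10.
That gives 1 strongly connected component.

1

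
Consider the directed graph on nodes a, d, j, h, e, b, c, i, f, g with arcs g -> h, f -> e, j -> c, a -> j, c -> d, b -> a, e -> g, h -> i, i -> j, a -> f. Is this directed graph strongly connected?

There is no directed path from g to a, so the graph is not strongly connected.

No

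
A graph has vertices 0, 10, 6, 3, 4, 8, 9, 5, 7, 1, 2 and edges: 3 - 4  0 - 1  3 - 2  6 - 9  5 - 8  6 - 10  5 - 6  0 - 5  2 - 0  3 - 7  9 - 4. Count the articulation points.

Removing 0 increases the component count from 1 to 2, so 0 is a cut vertex.
Removing 3 increases the component count from 1 to 2, so 3 is a cut vertex.
Removing 5 increases the component count from 1 to 2, so 5 is a cut vertex.
Likewise 6 is a cut vertex.
By contrast removing 9 leaves 1 component; it is not a cut vertex. No other vertex is a cut vertex either.

4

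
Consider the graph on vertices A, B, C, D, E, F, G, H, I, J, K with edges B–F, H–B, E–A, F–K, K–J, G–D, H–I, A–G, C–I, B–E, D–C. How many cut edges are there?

The edges on the cycle H-B-E-A-G-D-C-I-H are not bridges since each lies on that cycle.
But removing F–K disconnects F from K; removing F–B disconnects F from B; removing K–J disconnects K from J — these are bridges.
That makes 3 bridges.

3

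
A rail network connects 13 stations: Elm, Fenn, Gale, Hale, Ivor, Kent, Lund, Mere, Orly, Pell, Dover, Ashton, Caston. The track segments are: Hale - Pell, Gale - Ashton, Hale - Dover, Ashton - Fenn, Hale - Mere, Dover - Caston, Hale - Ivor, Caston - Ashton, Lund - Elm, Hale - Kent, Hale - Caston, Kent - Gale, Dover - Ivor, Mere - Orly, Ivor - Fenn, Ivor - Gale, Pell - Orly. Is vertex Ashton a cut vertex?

Deleting Ashton leaves 2 components (was 2), so Ashton is not a cut vertex.

No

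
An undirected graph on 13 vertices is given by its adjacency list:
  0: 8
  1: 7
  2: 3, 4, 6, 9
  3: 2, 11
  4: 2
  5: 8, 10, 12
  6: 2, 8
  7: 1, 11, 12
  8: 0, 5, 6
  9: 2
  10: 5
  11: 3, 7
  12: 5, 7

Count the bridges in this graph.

The edges on the cycle 8-6-2-3-11-7-12-5-8 are not bridges since each lies on that cycle.
But removing 8-0 disconnects 8 from 0; removing 10-5 disconnects 10 from 5; removing 2-4 disconnects 2 from 4; removing 2-9 disconnects 2 from 9 — these are bridges.
In total 5 edges are bridges.

5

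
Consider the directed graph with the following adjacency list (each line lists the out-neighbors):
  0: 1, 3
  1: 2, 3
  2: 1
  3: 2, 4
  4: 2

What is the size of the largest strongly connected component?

4

{1, 2, 3, 4} are all mutually reachable — one SCC of size 4.
{0} is an SCC by itself.
The largest has 4 vertices.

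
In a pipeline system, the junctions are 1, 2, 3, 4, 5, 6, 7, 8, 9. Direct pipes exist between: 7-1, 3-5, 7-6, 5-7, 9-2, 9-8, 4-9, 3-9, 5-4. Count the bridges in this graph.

5

The edges on the cycle 3-5-4-9-3 are not bridges since each lies on that cycle.
But removing 9-2 disconnects 9 from 2; removing 9-8 disconnects 9 from 8; removing 7-6 disconnects 7 from 6; removing 5-7 disconnects 5 from 7 — these are bridges.
In total 5 edges are bridges.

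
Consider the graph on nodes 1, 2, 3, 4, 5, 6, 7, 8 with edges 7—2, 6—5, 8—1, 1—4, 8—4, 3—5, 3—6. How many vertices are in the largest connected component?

3

Starting from 2 we can reach 2, 7. That is one component of size 2.
Starting from 1 we can reach 1, 4, 8. That is one component of size 3.
Starting from 3 we can reach 3, 5, 6. That is one component of size 3.
The largest has 3 vertices.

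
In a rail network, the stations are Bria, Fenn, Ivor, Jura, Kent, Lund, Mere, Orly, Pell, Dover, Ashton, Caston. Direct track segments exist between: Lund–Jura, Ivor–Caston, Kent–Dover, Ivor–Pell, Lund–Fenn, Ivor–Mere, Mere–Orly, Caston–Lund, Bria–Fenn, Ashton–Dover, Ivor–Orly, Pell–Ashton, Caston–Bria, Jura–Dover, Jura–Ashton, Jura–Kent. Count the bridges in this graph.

0

The edges on the cycle Ivor-Mere-Orly-Ivor are not bridges since each lies on that cycle.
Every edge lies on some cycle, so there are no bridges.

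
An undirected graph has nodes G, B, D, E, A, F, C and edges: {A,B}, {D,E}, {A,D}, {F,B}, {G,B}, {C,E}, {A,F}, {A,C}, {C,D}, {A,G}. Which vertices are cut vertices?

A

Removing A increases the component count from 1 to 2, so A is a cut vertex.
By contrast removing C leaves 1 component; it is not a cut vertex. No other vertex is a cut vertex either.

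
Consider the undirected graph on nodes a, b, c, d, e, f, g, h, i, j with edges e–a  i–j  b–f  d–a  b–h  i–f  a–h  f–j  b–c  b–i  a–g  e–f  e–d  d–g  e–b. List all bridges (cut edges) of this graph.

The edges on the cycle b-i-f-b are not bridges since each lies on that cycle.
But removing c–b disconnects c from b — this is a bridge.

b-c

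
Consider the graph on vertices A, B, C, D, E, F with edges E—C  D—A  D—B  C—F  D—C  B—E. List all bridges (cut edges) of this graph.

A-D, C-F

The edges on the cycle D-B-E-C-D are not bridges since each lies on that cycle.
But removing C—F disconnects C from F; removing D—A disconnects D from A — these are bridges.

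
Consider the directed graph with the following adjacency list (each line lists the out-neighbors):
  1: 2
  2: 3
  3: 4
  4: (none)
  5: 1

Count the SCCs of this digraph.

5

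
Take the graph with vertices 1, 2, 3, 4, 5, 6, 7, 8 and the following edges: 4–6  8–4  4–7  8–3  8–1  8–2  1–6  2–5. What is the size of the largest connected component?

Starting from 1 we can reach 1, 2, 3, 4, 5, 6, 7, 8. That is one component of size 8.
The largest has 8 vertices.

8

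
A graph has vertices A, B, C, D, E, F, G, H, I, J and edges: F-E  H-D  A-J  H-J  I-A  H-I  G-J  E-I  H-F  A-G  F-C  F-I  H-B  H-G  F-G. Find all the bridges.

B-H, C-F, D-H

The edges on the cycle F-E-I-F are not bridges since each lies on that cycle.
But removing H-D disconnects H from D; removing H-B disconnects H from B; removing C-F disconnects C from F — these are bridges.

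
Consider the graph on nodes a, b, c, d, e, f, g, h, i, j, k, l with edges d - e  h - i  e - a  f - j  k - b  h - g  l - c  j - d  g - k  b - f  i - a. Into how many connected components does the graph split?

Starting from c we can reach c, l. That is one component of size 2.
Starting from a we can reach a, b, d, e, f, g, h, i, j, k. That is one component of size 10.
Total: 2 components.

2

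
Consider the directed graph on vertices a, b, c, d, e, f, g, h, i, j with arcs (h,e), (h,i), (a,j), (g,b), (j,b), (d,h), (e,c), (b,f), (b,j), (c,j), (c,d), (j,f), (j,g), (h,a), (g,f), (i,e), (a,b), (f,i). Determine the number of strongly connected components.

1

{a, b, c, d, e, f, g, h, i, j} are all mutually reachable — one SCC of size 10.
That gives 1 strongly connected component.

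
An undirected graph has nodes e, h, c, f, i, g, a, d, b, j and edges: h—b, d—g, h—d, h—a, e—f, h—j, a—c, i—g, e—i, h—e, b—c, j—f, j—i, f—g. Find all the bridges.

The edges on the cycle h-a-c-b-h are not bridges since each lies on that cycle.
Every edge lies on some cycle, so there are no bridges.

none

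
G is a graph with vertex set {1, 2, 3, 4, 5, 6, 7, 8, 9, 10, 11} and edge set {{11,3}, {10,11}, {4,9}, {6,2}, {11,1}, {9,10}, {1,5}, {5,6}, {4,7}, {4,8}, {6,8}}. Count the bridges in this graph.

3

The edges on the cycle 4-9-10-11-1-5-6-8-4 are not bridges since each lies on that cycle.
But removing 2—6 disconnects 2 from 6; removing 3—11 disconnects 3 from 11; removing 4—7 disconnects 4 from 7 — these are bridges.
That makes 3 bridges.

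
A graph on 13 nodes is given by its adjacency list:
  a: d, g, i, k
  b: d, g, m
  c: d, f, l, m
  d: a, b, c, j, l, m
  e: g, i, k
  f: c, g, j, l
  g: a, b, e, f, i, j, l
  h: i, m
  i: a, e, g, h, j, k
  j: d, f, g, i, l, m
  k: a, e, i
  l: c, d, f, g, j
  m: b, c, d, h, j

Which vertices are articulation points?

none

Removing h, for instance, still leaves 1 component. No single vertex removal increases the component count — the graph has no articulation points.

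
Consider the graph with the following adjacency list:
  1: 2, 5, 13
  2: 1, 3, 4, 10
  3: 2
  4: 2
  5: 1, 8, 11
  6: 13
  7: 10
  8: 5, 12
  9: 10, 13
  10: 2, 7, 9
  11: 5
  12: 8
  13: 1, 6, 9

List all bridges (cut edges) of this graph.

The edges on the cycle 13-9-10-2-1-13 are not bridges since each lies on that cycle.
But removing 1-5 disconnects 1 from 5; removing 8-12 disconnects 8 from 12; removing 3-2 disconnects 3 from 2; removing 11-5 disconnects 11 from 5 — these are bridges.
In total 8 edges are bridges.

1-5, 10-7, 11-5, 12-8, 13-6, 2-3, 2-4, 5-8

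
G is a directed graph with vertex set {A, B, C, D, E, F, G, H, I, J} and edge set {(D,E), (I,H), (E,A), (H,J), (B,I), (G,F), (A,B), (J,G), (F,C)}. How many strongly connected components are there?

10

{H} is an SCC by itself.
{G} is an SCC by itself.
{E} is an SCC by itself.
{A} is an SCC by itself.
{F} is an SCC by itself.
(and 5 more singleton SCCs)
That gives 10 strongly connected components.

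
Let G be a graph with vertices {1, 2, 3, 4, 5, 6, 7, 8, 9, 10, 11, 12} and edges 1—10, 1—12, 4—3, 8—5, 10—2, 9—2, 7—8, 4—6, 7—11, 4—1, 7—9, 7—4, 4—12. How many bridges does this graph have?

The edges on the cycle 4-1-12-4 are not bridges since each lies on that cycle.
But removing 7—8 disconnects 7 from 8; removing 5—8 disconnects 5 from 8; removing 4—6 disconnects 4 from 6; removing 11—7 disconnects 11 from 7 — these are bridges.
In total 5 edges are bridges.

5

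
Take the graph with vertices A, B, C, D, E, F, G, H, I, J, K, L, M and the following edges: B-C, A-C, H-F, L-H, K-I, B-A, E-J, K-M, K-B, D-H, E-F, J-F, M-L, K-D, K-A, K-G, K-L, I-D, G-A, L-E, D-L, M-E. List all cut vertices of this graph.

Removing K increases the component count from 1 to 2, so K is a cut vertex.
By contrast removing I leaves 1 component; it is not a cut vertex. No other vertex is a cut vertex either.

K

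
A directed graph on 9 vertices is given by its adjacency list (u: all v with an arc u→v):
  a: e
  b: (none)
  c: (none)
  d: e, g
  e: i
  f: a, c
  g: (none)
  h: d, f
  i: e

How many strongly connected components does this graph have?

8

{e, i} are all mutually reachable — one SCC of size 2.
{f} is an SCC by itself.
{d} is an SCC by itself.
{a} is an SCC by itself.
{c} is an SCC by itself.
(and 3 more singleton SCCs)
That gives 8 strongly connected components.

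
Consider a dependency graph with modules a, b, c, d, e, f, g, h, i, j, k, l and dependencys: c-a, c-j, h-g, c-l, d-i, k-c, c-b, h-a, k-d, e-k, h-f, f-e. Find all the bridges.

The edges on the cycle h-f-e-k-c-a-h are not bridges since each lies on that cycle.
But removing l-c disconnects l from c; removing d-i disconnects d from i; removing k-d disconnects k from d; removing h-g disconnects h from g — these are bridges.
In total 6 edges are bridges.

b-c, c-j, c-l, d-i, d-k, g-h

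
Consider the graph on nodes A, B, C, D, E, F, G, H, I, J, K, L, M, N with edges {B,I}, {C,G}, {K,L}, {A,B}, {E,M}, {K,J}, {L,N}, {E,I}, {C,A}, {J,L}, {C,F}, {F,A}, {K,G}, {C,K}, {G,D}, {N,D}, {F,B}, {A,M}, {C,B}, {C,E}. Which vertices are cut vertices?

C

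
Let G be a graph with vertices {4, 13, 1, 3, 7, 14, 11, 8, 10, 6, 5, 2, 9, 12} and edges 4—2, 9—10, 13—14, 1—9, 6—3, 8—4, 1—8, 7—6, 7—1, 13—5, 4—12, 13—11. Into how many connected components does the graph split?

Starting from 5 we can reach 5, 11, 13, 14. That is one component of size 4.
Starting from 1 we can reach 1, 2, 3, 4, 6, 7, 8, 9, 10, 12. That is one component of size 10.
Total: 2 components.

2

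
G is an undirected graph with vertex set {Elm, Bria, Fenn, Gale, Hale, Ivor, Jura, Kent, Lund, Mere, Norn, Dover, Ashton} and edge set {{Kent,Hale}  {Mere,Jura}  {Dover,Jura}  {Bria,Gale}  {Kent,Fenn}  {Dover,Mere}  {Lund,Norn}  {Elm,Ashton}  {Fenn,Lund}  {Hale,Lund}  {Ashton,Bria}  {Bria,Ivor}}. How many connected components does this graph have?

Starting from Jura we can reach Jura, Mere, Dover. That is one component of size 3.
Starting from Elm we can reach Elm, Bria, Gale, Ivor, Ashton. That is one component of size 5.
Starting from Fenn we can reach Fenn, Hale, Kent, Lund, Norn. That is one component of size 5.
Total: 3 components.

3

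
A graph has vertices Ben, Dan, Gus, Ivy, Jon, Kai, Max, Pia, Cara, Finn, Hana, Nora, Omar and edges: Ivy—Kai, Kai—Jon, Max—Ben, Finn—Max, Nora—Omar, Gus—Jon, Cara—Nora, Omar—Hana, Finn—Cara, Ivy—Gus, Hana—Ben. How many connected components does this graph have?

Pia is isolated — a component by itself.
Dan is isolated — a component by itself.
Starting from Gus we can reach Gus, Ivy, Jon, Kai. That is one component of size 4.
Starting from Ben we can reach Ben, Max, Cara, Finn, Hana, Nora, Omar. That is one component of size 7.
Total: 4 components.

4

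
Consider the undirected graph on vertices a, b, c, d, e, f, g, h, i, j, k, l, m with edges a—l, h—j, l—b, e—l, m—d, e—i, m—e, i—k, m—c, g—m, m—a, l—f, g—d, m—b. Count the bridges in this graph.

5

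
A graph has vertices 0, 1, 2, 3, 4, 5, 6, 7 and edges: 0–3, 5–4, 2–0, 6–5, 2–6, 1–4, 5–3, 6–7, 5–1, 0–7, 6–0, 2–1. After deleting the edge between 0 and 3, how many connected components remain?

0 and 3 are still connected via 0-6-5-3, so the component count stays at 1.

1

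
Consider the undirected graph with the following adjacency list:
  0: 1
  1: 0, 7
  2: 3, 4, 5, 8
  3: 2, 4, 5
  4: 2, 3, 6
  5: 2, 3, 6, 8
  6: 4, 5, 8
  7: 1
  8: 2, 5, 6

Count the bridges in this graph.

The edges on the cycle 2-3-5-8-6-4-2 are not bridges since each lies on that cycle.
But removing 7-1 disconnects 7 from 1; removing 0-1 disconnects 0 from 1 — these are bridges.
That makes 2 bridges.

2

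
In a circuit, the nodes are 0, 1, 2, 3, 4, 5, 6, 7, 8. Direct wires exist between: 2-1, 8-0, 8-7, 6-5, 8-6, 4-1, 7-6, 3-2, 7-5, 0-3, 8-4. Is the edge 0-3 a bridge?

After removing 0-3, the path 0-8-4-1-2-3 still connects them, so the edge is not a bridge.

No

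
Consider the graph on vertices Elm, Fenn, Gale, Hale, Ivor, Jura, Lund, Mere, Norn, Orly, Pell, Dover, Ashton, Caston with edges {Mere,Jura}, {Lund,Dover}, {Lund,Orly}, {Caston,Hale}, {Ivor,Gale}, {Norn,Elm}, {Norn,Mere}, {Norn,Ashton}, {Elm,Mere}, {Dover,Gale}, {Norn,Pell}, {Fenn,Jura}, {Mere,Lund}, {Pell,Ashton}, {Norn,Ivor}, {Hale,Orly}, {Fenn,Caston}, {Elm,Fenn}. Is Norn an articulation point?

Yes

Deleting Norn raises the number of components from 1 to 2, so Norn is a cut vertex.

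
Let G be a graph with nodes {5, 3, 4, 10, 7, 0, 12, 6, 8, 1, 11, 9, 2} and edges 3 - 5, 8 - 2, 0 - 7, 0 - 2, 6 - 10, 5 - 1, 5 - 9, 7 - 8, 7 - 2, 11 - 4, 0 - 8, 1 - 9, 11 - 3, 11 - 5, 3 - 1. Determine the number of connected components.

4

12 is isolated — a component by itself.
Starting from 6 we can reach 6, 10. That is one component of size 2.
Starting from 0 we can reach 0, 2, 7, 8. That is one component of size 4.
Starting from 1 we can reach 1, 3, 4, 5, 9, 11. That is one component of size 6.
Total: 4 components.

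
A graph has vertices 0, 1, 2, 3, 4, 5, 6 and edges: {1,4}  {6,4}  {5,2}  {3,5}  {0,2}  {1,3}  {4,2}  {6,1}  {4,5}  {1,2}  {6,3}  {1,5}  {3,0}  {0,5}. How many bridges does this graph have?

The edges on the cycle 3-0-5-3 are not bridges since each lies on that cycle.
Every edge lies on some cycle, so there are no bridges.

0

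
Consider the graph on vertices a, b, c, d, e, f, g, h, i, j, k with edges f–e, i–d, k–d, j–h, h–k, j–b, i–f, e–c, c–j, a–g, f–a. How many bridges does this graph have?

3

The edges on the cycle i-f-e-c-j-h-k-d-i are not bridges since each lies on that cycle.
But removing b–j disconnects b from j; removing a–f disconnects a from f; removing a–g disconnects a from g — these are bridges.
That makes 3 bridges.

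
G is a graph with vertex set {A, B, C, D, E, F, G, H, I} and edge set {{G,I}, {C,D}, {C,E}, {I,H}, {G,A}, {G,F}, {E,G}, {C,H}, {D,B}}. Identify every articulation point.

C, D, G

Removing C increases the component count from 1 to 2, so C is a cut vertex.
Removing D increases the component count from 1 to 2, so D is a cut vertex.
Removing G increases the component count from 1 to 3, so G is a cut vertex.
By contrast removing E leaves 1 component; it is not a cut vertex. No other vertex is a cut vertex either.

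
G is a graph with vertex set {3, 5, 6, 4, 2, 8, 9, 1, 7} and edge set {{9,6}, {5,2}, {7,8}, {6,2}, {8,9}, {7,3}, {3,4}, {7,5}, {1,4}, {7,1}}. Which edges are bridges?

The edges on the cycle 7-8-9-6-2-5-7 are not bridges since each lies on that cycle.
Every edge lies on some cycle, so there are no bridges.

none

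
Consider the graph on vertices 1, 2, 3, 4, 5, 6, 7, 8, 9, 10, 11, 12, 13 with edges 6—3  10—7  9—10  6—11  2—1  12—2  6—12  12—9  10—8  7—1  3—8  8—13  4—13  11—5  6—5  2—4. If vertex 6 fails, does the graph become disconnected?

Deleting 6 raises the number of components from 1 to 2, so 6 is a cut vertex.

Yes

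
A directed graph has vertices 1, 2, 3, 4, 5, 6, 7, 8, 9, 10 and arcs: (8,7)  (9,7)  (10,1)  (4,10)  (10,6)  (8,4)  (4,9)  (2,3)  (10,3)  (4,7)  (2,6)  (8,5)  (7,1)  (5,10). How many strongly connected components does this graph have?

{1} is an SCC by itself.
{5} is an SCC by itself.
{8} is an SCC by itself.
{6} is an SCC by itself.
{3} is an SCC by itself.
(and 5 more singleton SCCs)
That gives 10 strongly connected components.

10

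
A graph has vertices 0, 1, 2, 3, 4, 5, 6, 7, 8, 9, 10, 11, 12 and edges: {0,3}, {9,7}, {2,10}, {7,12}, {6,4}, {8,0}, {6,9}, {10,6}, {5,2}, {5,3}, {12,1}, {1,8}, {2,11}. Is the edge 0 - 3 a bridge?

No

After removing 0 - 3, the path 0-8-1-12-7-9-6-10-2-5-3 still connects them, so the edge is not a bridge.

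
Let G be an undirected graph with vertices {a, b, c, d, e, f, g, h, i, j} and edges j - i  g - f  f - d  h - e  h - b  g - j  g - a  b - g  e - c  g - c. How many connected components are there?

Starting from a we can reach a, b, c, d, e, f, g, h, i, j. That is one component of size 10.
Total: 1 component.

1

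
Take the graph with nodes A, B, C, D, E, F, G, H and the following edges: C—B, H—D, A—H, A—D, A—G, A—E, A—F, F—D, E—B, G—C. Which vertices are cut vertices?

A

Removing A increases the component count from 1 to 2, so A is a cut vertex.
By contrast removing G leaves 1 component; it is not a cut vertex. No other vertex is a cut vertex either.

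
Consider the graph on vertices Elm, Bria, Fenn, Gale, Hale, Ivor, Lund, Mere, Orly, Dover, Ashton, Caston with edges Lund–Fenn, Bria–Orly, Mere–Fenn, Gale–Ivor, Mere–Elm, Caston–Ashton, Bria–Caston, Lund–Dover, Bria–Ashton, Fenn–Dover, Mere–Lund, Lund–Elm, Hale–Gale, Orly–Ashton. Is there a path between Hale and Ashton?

No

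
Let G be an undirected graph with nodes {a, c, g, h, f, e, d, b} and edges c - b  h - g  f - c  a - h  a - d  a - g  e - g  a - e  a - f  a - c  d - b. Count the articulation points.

Removing a increases the component count from 1 to 2, so a is a cut vertex.
By contrast removing c leaves 1 component; it is not a cut vertex. No other vertex is a cut vertex either.

1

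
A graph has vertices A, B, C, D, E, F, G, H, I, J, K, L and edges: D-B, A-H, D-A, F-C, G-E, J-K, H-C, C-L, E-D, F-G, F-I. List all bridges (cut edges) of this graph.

The edges on the cycle F-G-E-D-A-H-C-F are not bridges since each lies on that cycle.
But removing D-B disconnects D from B; removing L-C disconnects L from C; removing F-I disconnects F from I; removing J-K disconnects J from K — these are bridges.

B-D, C-L, F-I, J-K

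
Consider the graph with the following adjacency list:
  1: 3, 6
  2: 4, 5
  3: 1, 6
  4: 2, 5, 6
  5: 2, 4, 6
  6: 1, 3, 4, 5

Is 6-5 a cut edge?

After removing 6-5, the path 6-4-5 still connects them, so the edge is not a bridge.

No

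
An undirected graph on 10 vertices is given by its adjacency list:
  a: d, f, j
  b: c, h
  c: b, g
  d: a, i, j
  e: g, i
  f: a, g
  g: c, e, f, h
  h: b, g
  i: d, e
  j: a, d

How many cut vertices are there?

Removing g increases the component count from 1 to 2, so g is a cut vertex.
By contrast removing e leaves 1 component; it is not a cut vertex. No other vertex is a cut vertex either.

1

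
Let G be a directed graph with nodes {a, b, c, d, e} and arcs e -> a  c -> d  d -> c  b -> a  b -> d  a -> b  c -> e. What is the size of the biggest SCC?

{a, b, c, d, e} are all mutually reachable — one SCC of size 5.
The largest has 5 vertices.

5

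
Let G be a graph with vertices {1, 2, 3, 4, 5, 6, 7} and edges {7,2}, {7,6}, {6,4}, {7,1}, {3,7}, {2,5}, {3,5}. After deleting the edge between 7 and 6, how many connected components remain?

2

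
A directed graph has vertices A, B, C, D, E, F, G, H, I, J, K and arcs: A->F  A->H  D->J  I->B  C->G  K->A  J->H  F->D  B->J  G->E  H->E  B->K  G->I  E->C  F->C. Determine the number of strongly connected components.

1

{A, B, C, D, E, F, G, H, I, J, K} are all mutually reachable — one SCC of size 11.
That gives 1 strongly connected component.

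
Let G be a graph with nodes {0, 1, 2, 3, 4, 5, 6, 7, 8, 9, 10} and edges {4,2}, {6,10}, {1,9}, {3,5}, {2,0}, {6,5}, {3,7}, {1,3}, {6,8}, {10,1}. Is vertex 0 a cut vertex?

No

Deleting 0 leaves 2 components (was 2), so 0 is not a cut vertex.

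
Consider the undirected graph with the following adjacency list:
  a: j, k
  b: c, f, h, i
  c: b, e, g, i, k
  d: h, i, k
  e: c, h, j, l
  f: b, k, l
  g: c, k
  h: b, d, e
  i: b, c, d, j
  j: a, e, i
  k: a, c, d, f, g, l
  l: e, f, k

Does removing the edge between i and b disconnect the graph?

After removing i-b, the path i-c-b still connects them, so the edge is not a bridge.

No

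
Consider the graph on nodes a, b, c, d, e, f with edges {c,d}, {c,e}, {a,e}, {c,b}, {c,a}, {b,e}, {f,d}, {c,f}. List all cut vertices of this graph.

c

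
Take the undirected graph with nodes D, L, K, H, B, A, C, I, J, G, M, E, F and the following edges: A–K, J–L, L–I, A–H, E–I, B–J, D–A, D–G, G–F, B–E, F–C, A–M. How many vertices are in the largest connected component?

8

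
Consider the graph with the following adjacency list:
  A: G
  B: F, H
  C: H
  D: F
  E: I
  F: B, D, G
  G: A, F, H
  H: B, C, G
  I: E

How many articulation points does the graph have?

3

Removing F increases the component count from 2 to 3, so F is a cut vertex.
Removing G increases the component count from 2 to 3, so G is a cut vertex.
Removing H increases the component count from 2 to 3, so H is a cut vertex.
By contrast removing B leaves 2 components; it is not a cut vertex. No other vertex is a cut vertex either.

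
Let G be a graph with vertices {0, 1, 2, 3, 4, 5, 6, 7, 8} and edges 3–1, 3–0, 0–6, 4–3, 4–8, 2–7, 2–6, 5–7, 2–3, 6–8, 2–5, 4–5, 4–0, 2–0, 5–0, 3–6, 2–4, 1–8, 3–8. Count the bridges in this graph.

0

The edges on the cycle 2-4-5-0-2 are not bridges since each lies on that cycle.
Every edge lies on some cycle, so there are no bridges.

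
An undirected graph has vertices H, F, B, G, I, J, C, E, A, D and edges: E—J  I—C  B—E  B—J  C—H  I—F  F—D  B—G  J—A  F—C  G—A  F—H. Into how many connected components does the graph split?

Starting from A we can reach A, B, E, G, J. That is one component of size 5.
Starting from C we can reach C, D, F, H, I. That is one component of size 5.
Total: 2 components.

2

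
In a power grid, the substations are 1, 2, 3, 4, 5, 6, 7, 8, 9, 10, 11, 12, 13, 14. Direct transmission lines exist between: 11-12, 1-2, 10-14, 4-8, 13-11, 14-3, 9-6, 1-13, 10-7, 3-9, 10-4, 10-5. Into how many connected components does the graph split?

Starting from 1 we can reach 1, 2, 11, 12, 13. That is one component of size 5.
Starting from 3 we can reach 3, 4, 5, 6, 7, 8, 9, 10, 14. That is one component of size 9.
Total: 2 components.

2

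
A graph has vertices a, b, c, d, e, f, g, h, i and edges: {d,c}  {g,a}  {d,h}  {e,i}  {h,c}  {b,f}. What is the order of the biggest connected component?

3

Starting from a we can reach a, g. That is one component of size 2.
Starting from b we can reach b, f. That is one component of size 2.
Starting from e we can reach e, i. That is one component of size 2.
Starting from c we can reach c, d, h. That is one component of size 3.
The largest has 3 vertices.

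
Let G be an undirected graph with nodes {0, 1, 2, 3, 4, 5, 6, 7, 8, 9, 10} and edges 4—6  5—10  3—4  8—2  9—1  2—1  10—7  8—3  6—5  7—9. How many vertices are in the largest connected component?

0 is isolated — a component by itself.
Starting from 1 we can reach 1, 2, 3, 4, 5, 6, 7, 8, 9, 10. That is one component of size 10.
The largest has 10 vertices.

10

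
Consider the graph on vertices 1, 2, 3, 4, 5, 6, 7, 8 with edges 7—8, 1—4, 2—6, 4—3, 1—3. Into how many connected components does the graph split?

5 is isolated — a component by itself.
Starting from 7 we can reach 7, 8. That is one component of size 2.
Starting from 2 we can reach 2, 6. That is one component of size 2.
Starting from 1 we can reach 1, 3, 4. That is one component of size 3.
Total: 4 components.

4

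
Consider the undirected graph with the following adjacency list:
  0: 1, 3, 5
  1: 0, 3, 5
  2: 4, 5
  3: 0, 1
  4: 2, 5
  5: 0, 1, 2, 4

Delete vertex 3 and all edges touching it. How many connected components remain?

1

With 3 gone, the remaining components are: {0, 1, 2, 4, 5}.
That is 1 component.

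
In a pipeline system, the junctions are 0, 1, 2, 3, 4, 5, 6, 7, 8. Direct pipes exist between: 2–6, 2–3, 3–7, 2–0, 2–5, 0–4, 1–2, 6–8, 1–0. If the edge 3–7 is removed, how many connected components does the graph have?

2

Before removal there is 1 component.
3–7 is a bridge — removing it separates 3's side from 7's side.
After removal: 2 components.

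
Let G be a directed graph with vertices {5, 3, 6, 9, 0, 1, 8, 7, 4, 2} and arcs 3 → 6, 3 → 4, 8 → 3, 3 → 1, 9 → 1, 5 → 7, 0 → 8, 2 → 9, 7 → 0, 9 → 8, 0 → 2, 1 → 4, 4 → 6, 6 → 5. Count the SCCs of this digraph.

{0, 1, 2, 3, 4, 5, 6, 7, 8, 9} are all mutually reachable — one SCC of size 10.
That gives 1 strongly connected component.

1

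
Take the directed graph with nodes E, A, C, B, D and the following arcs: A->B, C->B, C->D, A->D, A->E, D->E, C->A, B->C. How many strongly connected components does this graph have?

{A, B, C} are all mutually reachable — one SCC of size 3.
{E} is an SCC by itself.
{D} is an SCC by itself.
That gives 3 strongly connected components.

3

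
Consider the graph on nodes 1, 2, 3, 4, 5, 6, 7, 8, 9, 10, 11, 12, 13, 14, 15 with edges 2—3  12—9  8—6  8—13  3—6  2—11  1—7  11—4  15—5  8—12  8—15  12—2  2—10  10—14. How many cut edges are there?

The edges on the cycle 8-12-2-3-6-8 are not bridges since each lies on that cycle.
But removing 15—5 disconnects 15 from 5; removing 1—7 disconnects 1 from 7; removing 2—10 disconnects 2 from 10; removing 4—11 disconnects 4 from 11 — these are bridges.
In total 9 edges are bridges.

9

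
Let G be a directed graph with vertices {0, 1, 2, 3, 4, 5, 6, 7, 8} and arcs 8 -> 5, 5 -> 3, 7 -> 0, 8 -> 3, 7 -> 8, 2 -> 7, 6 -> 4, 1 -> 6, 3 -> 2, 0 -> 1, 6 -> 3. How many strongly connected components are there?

{0, 1, 2, 3, 5, 6, 7, 8} are all mutually reachable — one SCC of size 8.
{4} is an SCC by itself.
That gives 2 strongly connected components.

2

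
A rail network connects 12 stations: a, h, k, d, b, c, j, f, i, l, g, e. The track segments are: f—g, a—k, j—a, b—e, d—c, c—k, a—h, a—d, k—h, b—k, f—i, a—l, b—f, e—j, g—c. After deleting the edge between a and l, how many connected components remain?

Before removal there is 1 component.
a—l is a bridge — removing it separates a's side from l's side.
After removal: 2 components.

2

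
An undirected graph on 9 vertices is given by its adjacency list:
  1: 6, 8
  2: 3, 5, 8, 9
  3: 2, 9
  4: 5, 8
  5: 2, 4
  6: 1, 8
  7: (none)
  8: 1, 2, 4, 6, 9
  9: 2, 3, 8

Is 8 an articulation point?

Deleting 8 raises the number of components from 2 to 3, so 8 is a cut vertex.

Yes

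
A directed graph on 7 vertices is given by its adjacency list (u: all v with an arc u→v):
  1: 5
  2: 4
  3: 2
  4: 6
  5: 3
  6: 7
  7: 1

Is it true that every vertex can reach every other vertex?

From 1 we can reach every vertex (1, 2, 3, 4, 5, 6, 7), and every vertex can reach 1 (1, 2, 3, 4, 5, 6, 7). So the whole graph is one strongly connected component.

Yes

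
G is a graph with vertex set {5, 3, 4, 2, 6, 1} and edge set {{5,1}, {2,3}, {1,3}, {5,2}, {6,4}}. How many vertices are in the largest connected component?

4

Starting from 4 we can reach 4, 6. That is one component of size 2.
Starting from 1 we can reach 1, 2, 3, 5. That is one component of size 4.
The largest has 4 vertices.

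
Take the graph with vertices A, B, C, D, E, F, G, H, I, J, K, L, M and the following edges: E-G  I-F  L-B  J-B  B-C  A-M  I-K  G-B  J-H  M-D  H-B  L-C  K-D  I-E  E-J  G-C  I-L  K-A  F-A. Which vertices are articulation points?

I

Removing I increases the component count from 1 to 2, so I is a cut vertex.
By contrast removing C leaves 1 component; it is not a cut vertex. No other vertex is a cut vertex either.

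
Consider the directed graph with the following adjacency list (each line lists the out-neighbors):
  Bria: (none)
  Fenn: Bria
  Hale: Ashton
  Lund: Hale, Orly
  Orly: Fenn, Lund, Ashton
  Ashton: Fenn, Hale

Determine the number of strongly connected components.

{Lund, Orly} are all mutually reachable — one SCC of size 2.
{Hale, Ashton} are all mutually reachable — one SCC of size 2.
{Bria} is an SCC by itself.
{Fenn} is an SCC by itself.
That gives 4 strongly connected components.

4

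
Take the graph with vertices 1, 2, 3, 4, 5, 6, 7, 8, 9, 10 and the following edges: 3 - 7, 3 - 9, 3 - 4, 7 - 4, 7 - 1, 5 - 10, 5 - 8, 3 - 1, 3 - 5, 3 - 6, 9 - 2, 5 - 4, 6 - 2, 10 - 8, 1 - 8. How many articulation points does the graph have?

1

Removing 3 increases the component count from 1 to 2, so 3 is a cut vertex.
By contrast removing 1 leaves 1 component; it is not a cut vertex. No other vertex is a cut vertex either.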